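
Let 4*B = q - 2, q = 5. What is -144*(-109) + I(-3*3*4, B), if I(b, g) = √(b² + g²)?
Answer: 15696 + 3*√2305/4 ≈ 15732.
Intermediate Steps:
B = ¾ (B = (5 - 2)/4 = (¼)*3 = ¾ ≈ 0.75000)
-144*(-109) + I(-3*3*4, B) = -144*(-109) + √((-3*3*4)² + (¾)²) = 15696 + √((-9*4)² + 9/16) = 15696 + √((-36)² + 9/16) = 15696 + √(1296 + 9/16) = 15696 + √(20745/16) = 15696 + 3*√2305/4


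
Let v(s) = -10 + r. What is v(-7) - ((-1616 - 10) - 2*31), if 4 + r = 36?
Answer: 1710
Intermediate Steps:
r = 32 (r = -4 + 36 = 32)
v(s) = 22 (v(s) = -10 + 32 = 22)
v(-7) - ((-1616 - 10) - 2*31) = 22 - ((-1616 - 10) - 2*31) = 22 - (-1626 - 62) = 22 - 1*(-1688) = 22 + 1688 = 1710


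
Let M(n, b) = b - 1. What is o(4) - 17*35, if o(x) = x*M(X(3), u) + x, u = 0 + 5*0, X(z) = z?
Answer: -595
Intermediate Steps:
u = 0 (u = 0 + 0 = 0)
M(n, b) = -1 + b
o(x) = 0 (o(x) = x*(-1 + 0) + x = x*(-1) + x = -x + x = 0)
o(4) - 17*35 = 0 - 17*35 = 0 - 595 = -595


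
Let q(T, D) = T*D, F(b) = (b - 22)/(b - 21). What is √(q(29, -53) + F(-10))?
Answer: I*√1476065/31 ≈ 39.191*I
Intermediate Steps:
F(b) = (-22 + b)/(-21 + b)
q(T, D) = D*T
√(q(29, -53) + F(-10)) = √(-53*29 + (-22 - 10)/(-21 - 10)) = √(-1537 - 32/(-31)) = √(-1537 - 1/31*(-32)) = √(-1537 + 32/31) = √(-47615/31) = I*√1476065/31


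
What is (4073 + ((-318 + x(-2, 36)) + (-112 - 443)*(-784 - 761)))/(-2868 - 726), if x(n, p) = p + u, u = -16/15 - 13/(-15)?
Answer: -1435443/5990 ≈ -239.64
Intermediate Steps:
u = -1/5 (u = -16*1/15 - 13*(-1/15) = -16/15 + 13/15 = -1/5 ≈ -0.20000)
x(n, p) = -1/5 + p (x(n, p) = p - 1/5 = -1/5 + p)
(4073 + ((-318 + x(-2, 36)) + (-112 - 443)*(-784 - 761)))/(-2868 - 726) = (4073 + ((-318 + (-1/5 + 36)) + (-112 - 443)*(-784 - 761)))/(-2868 - 726) = (4073 + ((-318 + 179/5) - 555*(-1545)))/(-3594) = (4073 + (-1411/5 + 857475))*(-1/3594) = (4073 + 4285964/5)*(-1/3594) = (4306329/5)*(-1/3594) = -1435443/5990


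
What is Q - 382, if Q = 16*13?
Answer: -174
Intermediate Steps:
Q = 208
Q - 382 = 208 - 382 = -174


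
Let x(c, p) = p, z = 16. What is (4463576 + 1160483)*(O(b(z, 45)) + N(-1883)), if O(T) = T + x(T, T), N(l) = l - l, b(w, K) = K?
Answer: 506165310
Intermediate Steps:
N(l) = 0
O(T) = 2*T (O(T) = T + T = 2*T)
(4463576 + 1160483)*(O(b(z, 45)) + N(-1883)) = (4463576 + 1160483)*(2*45 + 0) = 5624059*(90 + 0) = 5624059*90 = 506165310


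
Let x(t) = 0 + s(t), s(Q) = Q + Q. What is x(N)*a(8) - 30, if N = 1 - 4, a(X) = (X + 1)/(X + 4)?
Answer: -69/2 ≈ -34.500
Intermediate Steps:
a(X) = (1 + X)/(4 + X)
s(Q) = 2*Q
N = -3
x(t) = 2*t (x(t) = 0 + 2*t = 2*t)
x(N)*a(8) - 30 = (2*(-3))*((1 + 8)/(4 + 8)) - 30 = -6*9/12 - 30 = -9/2 - 30 = -69/2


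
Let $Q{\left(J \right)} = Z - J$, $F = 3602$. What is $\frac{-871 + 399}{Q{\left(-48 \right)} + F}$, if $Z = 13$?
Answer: $- \frac{472}{3663} \approx -0.12886$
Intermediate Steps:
$Q{\left(J \right)} = 13 - J$
$\frac{-871 + 399}{Q{\left(-48 \right)} + F} = \frac{-871 + 399}{\left(13 - -48\right) + 3602} = - \frac{472}{\left(13 + 48\right) + 3602} = - \frac{472}{61 + 3602} = - \frac{472}{3663}$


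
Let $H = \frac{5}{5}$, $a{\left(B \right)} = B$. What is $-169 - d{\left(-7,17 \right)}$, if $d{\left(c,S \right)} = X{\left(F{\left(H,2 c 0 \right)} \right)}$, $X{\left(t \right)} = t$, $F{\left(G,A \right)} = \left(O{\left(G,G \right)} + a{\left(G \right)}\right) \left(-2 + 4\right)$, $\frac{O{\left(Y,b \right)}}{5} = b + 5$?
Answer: $-231$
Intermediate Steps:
$O{\left(Y,b \right)} = 25 + 5 b$ ($O{\left(Y,b \right)} = 5 \left(b + 5\right) = 5 \left(5 + b\right) = 25 + 5 b$)
$H = 1$ ($H = 5 \cdot \frac{1}{5} = 1$)
$F{\left(G,A \right)} = 50 + 12 G$ ($F{\left(G,A \right)} = \left(\left(25 + 5 G\right) + G\right) \left(-2 + 4\right) = \left(25 + 6 G\right) 2 = 50 + 12 G$)
$d{\left(c,S \right)} = 62$ ($d{\left(c,S \right)} = 50 + 12 \cdot 1 = 50 + 12 = 62$)
$-169 - d{\left(-7,17 \right)} = -169 - 62 = -231$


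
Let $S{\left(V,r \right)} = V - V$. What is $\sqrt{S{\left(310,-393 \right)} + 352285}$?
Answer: $\sqrt{352285} \approx 593.54$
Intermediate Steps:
$S{\left(V,r \right)} = 0$
$\sqrt{S{\left(310,-393 \right)} + 352285} = \sqrt{0 + 352285} = \sqrt{352285}$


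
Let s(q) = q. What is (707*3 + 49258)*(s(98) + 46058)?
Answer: 2371449124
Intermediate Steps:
(707*3 + 49258)*(s(98) + 46058) = (707*3 + 49258)*(98 + 46058) = (2121 + 49258)*46156 = 51379*46156 = 2371449124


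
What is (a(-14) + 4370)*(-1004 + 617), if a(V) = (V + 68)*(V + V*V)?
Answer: -5494626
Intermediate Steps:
a(V) = (68 + V)*(V + V²)
(a(-14) + 4370)*(-1004 + 617) = (-14*(68 + (-14)² + 69*(-14)) + 4370)*(-1004 + 617) = (-14*(68 + 196 - 966) + 4370)*(-387) = (-14*(-702) + 4370)*(-387) = (9828 + 4370)*(-387) = 14198*(-387) = -5494626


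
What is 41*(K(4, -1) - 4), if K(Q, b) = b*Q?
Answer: -328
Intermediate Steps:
K(Q, b) = Q*b
41*(K(4, -1) - 4) = 41*(4*(-1) - 4) = 41*(-4 - 4) = 41*(-8) = -328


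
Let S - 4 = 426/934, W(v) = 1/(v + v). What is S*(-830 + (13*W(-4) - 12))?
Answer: -14044669/3736 ≈ -3759.3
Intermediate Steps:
W(v) = 1/(2*v)
S = 2081/467 (S = 4 + 426/934 = 4 + 426*(1/934) = 4 + 213/467 = 2081/467 ≈ 4.4561)
S*(-830 + (13*W(-4) - 12)) = 2081*(-830 + (13*((½)/(-4)) - 12))/467 = 2081*(-830 + (13*((½)*(-¼)) - 12))/467 = 2081*(-830 + (13*(-⅛) - 12))/467 = 2081*(-830 + (-13/8 - 12))/467 = 2081*(-830 - 109/8)/467 = (2081/467)*(-6749/8) = -14044669/3736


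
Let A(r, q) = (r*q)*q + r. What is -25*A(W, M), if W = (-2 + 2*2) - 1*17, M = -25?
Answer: 234750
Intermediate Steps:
W = -15 (W = (-2 + 4) - 17 = 2 - 17 = -15)
A(r, q) = r + r*q² (A(r, q) = (q*r)*q + r = r*q² + r = r + r*q²)
-25*A(W, M) = -(-375)*(1 + (-25)²) = -(-375)*(1 + 625) = -(-375)*626 = -25*(-9390) = 234750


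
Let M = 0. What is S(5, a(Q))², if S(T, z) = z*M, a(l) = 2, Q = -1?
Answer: 0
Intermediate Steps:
S(T, z) = 0 (S(T, z) = z*0 = 0)
S(5, a(Q))² = 0² = 0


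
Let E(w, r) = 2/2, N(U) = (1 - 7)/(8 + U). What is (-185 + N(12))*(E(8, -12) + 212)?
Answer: -394689/10 ≈ -39469.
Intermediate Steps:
N(U) = -6/(8 + U)
E(w, r) = 1 (E(w, r) = 2*(½) = 1)
(-185 + N(12))*(E(8, -12) + 212) = (-185 - 6/(8 + 12))*(1 + 212) = (-185 - 6/20)*213 = (-185 - 6*1/20)*213 = (-185 - 3/10)*213 = -1853/10*213 = -394689/10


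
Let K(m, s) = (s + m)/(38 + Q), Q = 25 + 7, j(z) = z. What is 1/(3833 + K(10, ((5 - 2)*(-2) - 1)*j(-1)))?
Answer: 70/268327 ≈ 0.00026088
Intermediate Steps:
Q = 32
K(m, s) = m/70 + s/70 (K(m, s) = (s + m)/(38 + 32) = (m + s)/70 = (m + s)*(1/70) = m/70 + s/70)
1/(3833 + K(10, ((5 - 2)*(-2) - 1)*j(-1))) = 1/(3833 + ((1/70)*10 + (((5 - 2)*(-2) - 1)*(-1))/70)) = 1/(3833 + (⅐ + ((3*(-2) - 1)*(-1))/70)) = 1/(3833 + (⅐ + ((-6 - 1)*(-1))/70)) = 1/(3833 + (⅐ + (-7*(-1))/70)) = 1/(3833 + (⅐ + (1/70)*7)) = 1/(3833 + (⅐ + ⅒)) = 1/(3833 + 17/70) = 1/(268327/70) = 70/268327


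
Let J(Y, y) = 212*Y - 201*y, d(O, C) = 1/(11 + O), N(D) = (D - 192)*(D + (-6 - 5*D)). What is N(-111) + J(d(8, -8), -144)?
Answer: -1971418/19 ≈ -1.0376e+5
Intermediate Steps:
N(D) = (-192 + D)*(-6 - 4*D)
J(Y, y) = -201*y + 212*Y
N(-111) + J(d(8, -8), -144) = (1152 - 4*(-111)² + 762*(-111)) + (-201*(-144) + 212/(11 + 8)) = (1152 - 4*12321 - 84582) + (28944 + 212/19) = (1152 - 49284 - 84582) + (28944 + 212*(1/19)) = -132714 + (28944 + 212/19) = -132714 + 550148/19 = -1971418/19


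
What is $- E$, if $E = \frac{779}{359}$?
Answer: $- \frac{779}{359} \approx -2.1699$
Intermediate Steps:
$E = \frac{779}{359}$ ($E = 779 \cdot \frac{1}{359} = \frac{779}{359} \approx 2.1699$)
$- E = \left(-1\right) \frac{779}{359} = - \frac{779}{359}$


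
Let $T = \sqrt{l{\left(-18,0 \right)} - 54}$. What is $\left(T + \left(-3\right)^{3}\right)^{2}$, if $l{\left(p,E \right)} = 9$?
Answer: $684 - 162 i \sqrt{5} \approx 684.0 - 362.24 i$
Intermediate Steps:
$T = 3 i \sqrt{5}$ ($T = \sqrt{9 - 54} = \sqrt{-45} = 3 i \sqrt{5} \approx 6.7082 i$)
$\left(T + \left(-3\right)^{3}\right)^{2} = \left(3 i \sqrt{5} + \left(-3\right)^{3}\right)^{2} = \left(3 i \sqrt{5} - 27\right)^{2} = \left(-27 + 3 i \sqrt{5}\right)^{2}$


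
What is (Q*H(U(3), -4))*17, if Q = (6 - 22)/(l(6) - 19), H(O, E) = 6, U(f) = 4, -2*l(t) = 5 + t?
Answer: 3264/49 ≈ 66.612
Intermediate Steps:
l(t) = -5/2 - t/2 (l(t) = -(5 + t)/2 = -5/2 - t/2)
Q = 32/49 (Q = (6 - 22)/((-5/2 - 1/2*6) - 19) = -16/((-5/2 - 3) - 19) = -16/(-11/2 - 19) = -16/(-49/2) = -16*(-2/49) = 32/49 ≈ 0.65306)
(Q*H(U(3), -4))*17 = ((32/49)*6)*17 = (192/49)*17 = 3264/49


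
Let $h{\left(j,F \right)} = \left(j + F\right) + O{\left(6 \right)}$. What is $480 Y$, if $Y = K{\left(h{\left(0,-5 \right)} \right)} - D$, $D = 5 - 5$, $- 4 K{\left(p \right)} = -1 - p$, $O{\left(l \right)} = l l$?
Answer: $3840$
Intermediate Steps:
$O{\left(l \right)} = l^{2}$
$h{\left(j,F \right)} = 36 + F + j$ ($h{\left(j,F \right)} = \left(j + F\right) + 6^{2} = \left(F + j\right) + 36 = 36 + F + j$)
$K{\left(p \right)} = \frac{1}{4} + \frac{p}{4}$ ($K{\left(p \right)} = - \frac{-1 - p}{4} = \frac{1}{4} + \frac{p}{4}$)
$D = 0$
$Y = 8$ ($Y = \left(\frac{1}{4} + \frac{36 - 5 + 0}{4}\right) - 0 = \left(\frac{1}{4} + \frac{1}{4} \cdot 31\right) + 0 = \left(\frac{1}{4} + \frac{31}{4}\right) + 0 = 8 + 0 = 8$)
$480 Y = 480 \cdot 8 = 3840$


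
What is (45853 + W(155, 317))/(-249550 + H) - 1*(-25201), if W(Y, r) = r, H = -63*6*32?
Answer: 3296847338/130823 ≈ 25201.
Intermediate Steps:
H = -12096 (H = -378*32 = -12096)
(45853 + W(155, 317))/(-249550 + H) - 1*(-25201) = (45853 + 317)/(-249550 - 12096) - 1*(-25201) = 46170/(-261646) + 25201 = 46170*(-1/261646) + 25201 = -23085/130823 + 25201 = 3296847338/130823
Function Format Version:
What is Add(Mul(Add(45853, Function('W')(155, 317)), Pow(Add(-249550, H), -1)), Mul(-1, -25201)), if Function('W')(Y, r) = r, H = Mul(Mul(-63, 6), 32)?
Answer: Rational(3296847338, 130823) ≈ 25201.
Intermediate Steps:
H = -12096 (H = Mul(-378, 32) = -12096)
Add(Mul(Add(45853, Function('W')(155, 317)), Pow(Add(-249550, H), -1)), Mul(-1, -25201)) = Add(Mul(Add(45853, 317), Pow(Add(-249550, -12096), -1)), Mul(-1, -25201)) = Add(Mul(46170, Pow(-261646, -1)), 25201) = Add(Mul(46170, Rational(-1, 261646)), 25201) = Add(Rational(-23085, 130823), 25201) = Rational(3296847338, 130823)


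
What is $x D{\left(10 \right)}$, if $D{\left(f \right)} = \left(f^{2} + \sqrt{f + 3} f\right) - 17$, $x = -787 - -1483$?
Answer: $57768 + 6960 \sqrt{13} \approx 82863.0$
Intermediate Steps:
$x = 696$ ($x = -787 + 1483 = 696$)
$D{\left(f \right)} = -17 + f^{2} + f \sqrt{3 + f}$ ($D{\left(f \right)} = \left(f^{2} + \sqrt{3 + f} f\right) - 17 = \left(f^{2} + f \sqrt{3 + f}\right) - 17 = -17 + f^{2} + f \sqrt{3 + f}$)
$x D{\left(10 \right)} = 696 \left(-17 + 10^{2} + 10 \sqrt{3 + 10}\right) = 696 \left(-17 + 100 + 10 \sqrt{13}\right) = 696 \left(83 + 10 \sqrt{13}\right) = 57768 + 6960 \sqrt{13}$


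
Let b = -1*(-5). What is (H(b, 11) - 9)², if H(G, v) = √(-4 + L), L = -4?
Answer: 73 - 36*I*√2 ≈ 73.0 - 50.912*I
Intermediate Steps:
b = 5
H(G, v) = 2*I*√2 (H(G, v) = √(-4 - 4) = √(-8) = 2*I*√2)
(H(b, 11) - 9)² = (2*I*√2 - 9)² = (-9 + 2*I*√2)²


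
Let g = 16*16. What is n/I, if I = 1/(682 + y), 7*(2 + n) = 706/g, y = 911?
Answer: -2292327/896 ≈ -2558.4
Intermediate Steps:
g = 256
n = -1439/896 (n = -2 + (706/256)/7 = -2 + (706*(1/256))/7 = -2 + (1/7)*(353/128) = -2 + 353/896 = -1439/896 ≈ -1.6060)
I = 1/1593 (I = 1/(682 + 911) = 1/1593 ≈ 0.00062775)
n/I = -1439/(896*1/1593) = -1439/896*1593 = -2292327/896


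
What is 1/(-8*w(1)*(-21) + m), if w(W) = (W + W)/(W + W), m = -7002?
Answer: -1/6834 ≈ -0.00014633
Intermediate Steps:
w(W) = 1 (w(W) = (2*W)/((2*W)) = (2*W)*(1/(2*W)) = 1)
1/(-8*w(1)*(-21) + m) = 1/(-8*1*(-21) - 7002) = 1/(-8*(-21) - 7002) = 1/(168 - 7002) = 1/(-6834) = -1/6834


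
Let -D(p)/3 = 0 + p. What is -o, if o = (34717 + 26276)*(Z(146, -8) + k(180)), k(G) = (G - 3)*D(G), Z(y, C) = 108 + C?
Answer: 5823611640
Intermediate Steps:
D(p) = -3*p (D(p) = -3*(0 + p) = -3*p)
k(G) = -3*G*(-3 + G) (k(G) = (G - 3)*(-3*G) = (-3 + G)*(-3*G) = -3*G*(-3 + G))
o = -5823611640 (o = (34717 + 26276)*((108 - 8) + 3*180*(3 - 1*180)) = 60993*(100 + 3*180*(3 - 180)) = 60993*(100 + 3*180*(-177)) = 60993*(100 - 95580) = 60993*(-95480) = -5823611640)
-o = -1*(-5823611640) = 5823611640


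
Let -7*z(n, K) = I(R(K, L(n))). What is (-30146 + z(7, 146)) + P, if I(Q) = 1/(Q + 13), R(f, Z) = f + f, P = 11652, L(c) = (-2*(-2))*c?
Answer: -39484691/2135 ≈ -18494.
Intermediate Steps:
L(c) = 4*c
R(f, Z) = 2*f
I(Q) = 1/(13 + Q)
z(n, K) = -1/(7*(13 + 2*K))
(-30146 + z(7, 146)) + P = (-30146 - 1/(91 + 14*146)) + 11652 = (-30146 - 1/(91 + 2044)) + 11652 = (-30146 - 1/2135) + 11652 = -64361711/2135 + 11652 = -39484691/2135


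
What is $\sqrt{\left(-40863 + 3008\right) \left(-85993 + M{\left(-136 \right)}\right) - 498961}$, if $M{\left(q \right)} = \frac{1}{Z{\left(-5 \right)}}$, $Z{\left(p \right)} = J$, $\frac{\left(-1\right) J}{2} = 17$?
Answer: $\frac{\sqrt{3762510845494}}{34} \approx 57051.0$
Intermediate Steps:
$J = -34$ ($J = \left(-2\right) 17 = -34$)
$Z{\left(p \right)} = -34$
$M{\left(q \right)} = - \frac{1}{34}$ ($M{\left(q \right)} = \frac{1}{-34} = - \frac{1}{34}$)
$\sqrt{\left(-40863 + 3008\right) \left(-85993 + M{\left(-136 \right)}\right) - 498961} = \sqrt{\left(-40863 + 3008\right) \left(-85993 - \frac{1}{34}\right) - 498961} = \sqrt{\left(-37855\right) \left(- \frac{2923763}{34}\right) - 498961} = \sqrt{\frac{110679048365}{34} - 498961} = \sqrt{\frac{110662083691}{34}} = \frac{\sqrt{3762510845494}}{34}$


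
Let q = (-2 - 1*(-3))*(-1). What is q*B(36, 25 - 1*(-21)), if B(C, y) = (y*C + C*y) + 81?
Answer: -3393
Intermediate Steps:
q = -1 (q = (-2 + 3)*(-1) = 1*(-1) = -1)
B(C, y) = 81 + 2*C*y (B(C, y) = (C*y + C*y) + 81 = 2*C*y + 81 = 81 + 2*C*y)
q*B(36, 25 - 1*(-21)) = -(81 + 2*36*(25 - 1*(-21))) = -(81 + 2*36*(25 + 21)) = -(81 + 2*36*46) = -(81 + 3312) = -1*3393 = -3393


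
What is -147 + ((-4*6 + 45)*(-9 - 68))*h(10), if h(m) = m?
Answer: -16317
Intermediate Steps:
-147 + ((-4*6 + 45)*(-9 - 68))*h(10) = -147 + ((-4*6 + 45)*(-9 - 68))*10 = -147 + ((-24 + 45)*(-77))*10 = -147 + (21*(-77))*10 = -147 - 1617*10 = -147 - 16170 = -16317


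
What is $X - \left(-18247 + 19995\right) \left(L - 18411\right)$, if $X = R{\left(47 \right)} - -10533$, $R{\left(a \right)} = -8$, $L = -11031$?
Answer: $51475141$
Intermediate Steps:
$X = 10525$ ($X = -8 - -10533 = -8 + 10533 = 10525$)
$X - \left(-18247 + 19995\right) \left(L - 18411\right) = 10525 - \left(-18247 + 19995\right) \left(-11031 - 18411\right) = 10525 - 1748 \left(-29442\right) = 10525 - -51464616 = 10525 + 51464616 = 51475141$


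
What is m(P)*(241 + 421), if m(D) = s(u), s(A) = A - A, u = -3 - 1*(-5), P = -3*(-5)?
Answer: 0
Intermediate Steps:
P = 15
u = 2 (u = -3 + 5 = 2)
s(A) = 0
m(D) = 0
m(P)*(241 + 421) = 0*(241 + 421) = 0*662 = 0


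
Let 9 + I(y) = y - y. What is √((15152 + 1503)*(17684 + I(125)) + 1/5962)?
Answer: √10463765611574462/5962 ≈ 17157.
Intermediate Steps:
I(y) = -9 (I(y) = -9 + (y - y) = -9 + 0 = -9)
√((15152 + 1503)*(17684 + I(125)) + 1/5962) = √((15152 + 1503)*(17684 - 9) + 1/5962) = √(16655*17675 + 1/5962) = √(294377125 + 1/5962) = √(1755076419251/5962) = √10463765611574462/5962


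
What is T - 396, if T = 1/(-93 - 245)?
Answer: -133849/338 ≈ -396.00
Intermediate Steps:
T = -1/338 (T = 1/(-338) = -1/338 ≈ -0.0029586)
T - 396 = -1/338 - 396 = -133849/338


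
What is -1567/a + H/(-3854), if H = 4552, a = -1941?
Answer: -1398107/3740307 ≈ -0.37379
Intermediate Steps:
-1567/a + H/(-3854) = -1567/(-1941) + 4552/(-3854) = -1567*(-1/1941) + 4552*(-1/3854) = 1567/1941 - 2276/1927 = -1398107/3740307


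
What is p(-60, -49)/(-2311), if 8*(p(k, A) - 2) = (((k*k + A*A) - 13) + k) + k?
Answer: -1471/4622 ≈ -0.31826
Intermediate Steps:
p(k, A) = 3/8 + k/4 + A²/8 + k²/8 (p(k, A) = 2 + ((((k*k + A*A) - 13) + k) + k)/8 = 2 + ((((k² + A²) - 13) + k) + k)/8 = 2 + ((((A² + k²) - 13) + k) + k)/8 = 2 + (((-13 + A² + k²) + k) + k)/8 = 2 + ((-13 + k + A² + k²) + k)/8 = 2 + (-13 + A² + k² + 2*k)/8 = 2 + (-13/8 + k/4 + A²/8 + k²/8) = 3/8 + k/4 + A²/8 + k²/8)
p(-60, -49)/(-2311) = (3/8 + (¼)*(-60) + (⅛)*(-49)² + (⅛)*(-60)²)/(-2311) = (3/8 - 15 + (⅛)*2401 + (⅛)*3600)*(-1/2311) = (3/8 - 15 + 2401/8 + 450)*(-1/2311) = (1471/2)*(-1/2311) = -1471/4622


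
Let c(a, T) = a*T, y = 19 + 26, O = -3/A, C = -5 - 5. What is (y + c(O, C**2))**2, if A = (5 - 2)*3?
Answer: 1225/9 ≈ 136.11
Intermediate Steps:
C = -10
A = 9 (A = 3*3 = 9)
O = -1/3 (O = -3/9 = -3*1/9 = -1/3 ≈ -0.33333)
y = 45
c(a, T) = T*a
(y + c(O, C**2))**2 = (45 + (-10)**2*(-1/3))**2 = (45 + 100*(-1/3))**2 = (45 - 100/3)**2 = (35/3)**2 = 1225/9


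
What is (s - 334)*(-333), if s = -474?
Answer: 269064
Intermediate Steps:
(s - 334)*(-333) = (-474 - 334)*(-333) = -808*(-333) = 269064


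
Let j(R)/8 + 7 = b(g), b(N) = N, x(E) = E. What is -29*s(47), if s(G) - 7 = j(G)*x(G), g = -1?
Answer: 87029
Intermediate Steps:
j(R) = -64 (j(R) = -56 + 8*(-1) = -56 - 8 = -64)
s(G) = 7 - 64*G
-29*s(47) = -29*(7 - 64*47) = -29*(7 - 3008) = -29*(-3001) = 87029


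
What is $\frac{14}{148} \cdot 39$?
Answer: $\frac{273}{74} \approx 3.6892$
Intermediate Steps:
$\frac{14}{148} \cdot 39 = 14 \cdot \frac{1}{148} \cdot 39 = \frac{7}{74} \cdot 39 = \frac{273}{74}$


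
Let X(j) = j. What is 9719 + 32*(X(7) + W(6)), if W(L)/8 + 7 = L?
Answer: 9687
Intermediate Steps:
W(L) = -56 + 8*L
9719 + 32*(X(7) + W(6)) = 9719 + 32*(7 + (-56 + 8*6)) = 9719 + 32*(7 + (-56 + 48)) = 9719 + 32*(7 - 8) = 9719 + 32*(-1) = 9719 - 32 = 9687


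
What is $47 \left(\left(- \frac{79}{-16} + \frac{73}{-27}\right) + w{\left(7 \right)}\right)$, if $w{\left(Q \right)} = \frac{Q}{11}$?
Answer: $\frac{641033}{4752} \approx 134.9$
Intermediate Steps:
$w{\left(Q \right)} = \frac{Q}{11}$ ($w{\left(Q \right)} = Q \frac{1}{11} = \frac{Q}{11}$)
$47 \left(\left(- \frac{79}{-16} + \frac{73}{-27}\right) + w{\left(7 \right)}\right) = 47 \left(\left(- \frac{79}{-16} + \frac{73}{-27}\right) + \frac{1}{11} \cdot 7\right) = 47 \left(\left(\left(-79\right) \left(- \frac{1}{16}\right) + 73 \left(- \frac{1}{27}\right)\right) + \frac{7}{11}\right) = 47 \left(\left(\frac{79}{16} - \frac{73}{27}\right) + \frac{7}{11}\right) = 47 \left(\frac{965}{432} + \frac{7}{11}\right) = 47 \cdot \frac{13639}{4752} = \frac{641033}{4752}$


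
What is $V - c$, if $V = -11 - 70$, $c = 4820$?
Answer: $-4901$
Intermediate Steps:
$V = -81$ ($V = -11 - 70 = -81$)
$V - c = -81 - 4820 = -4901$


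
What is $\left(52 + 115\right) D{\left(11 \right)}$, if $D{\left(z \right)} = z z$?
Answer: $20207$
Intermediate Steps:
$D{\left(z \right)} = z^{2}$
$\left(52 + 115\right) D{\left(11 \right)} = \left(52 + 115\right) 11^{2} = 167 \cdot 121 = 20207$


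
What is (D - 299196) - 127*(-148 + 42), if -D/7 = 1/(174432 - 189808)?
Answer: -4393445977/15376 ≈ -2.8573e+5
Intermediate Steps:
D = 7/15376 (D = -7/(174432 - 189808) = -7/(-15376) = -7*(-1/15376) = 7/15376 ≈ 0.00045525)
(D - 299196) - 127*(-148 + 42) = (7/15376 - 299196) - 127*(-148 + 42) = -4600437689/15376 - 127*(-106) = -4600437689/15376 + 13462 = -4393445977/15376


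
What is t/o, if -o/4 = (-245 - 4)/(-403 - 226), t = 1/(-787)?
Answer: 629/783852 ≈ 0.00080245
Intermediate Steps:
t = -1/787 ≈ -0.0012706
o = -996/629 (o = -4*(-245 - 4)/(-403 - 226) = -(-996)/(-629) = -(-996)*(-1)/629 = -4*249/629 = -996/629 ≈ -1.5835)
t/o = -1/(787*(-996/629)) = -1/787*(-629/996) = 629/783852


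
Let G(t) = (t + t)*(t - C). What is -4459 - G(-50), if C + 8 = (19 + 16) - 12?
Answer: -10959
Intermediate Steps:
C = 15 (C = -8 + ((19 + 16) - 12) = -8 + (35 - 12) = -8 + 23 = 15)
G(t) = 2*t*(-15 + t) (G(t) = (t + t)*(t - 1*15) = (2*t)*(t - 15) = (2*t)*(-15 + t) = 2*t*(-15 + t))
-4459 - G(-50) = -4459 - 2*(-50)*(-15 - 50) = -4459 - 2*(-50)*(-65) = -4459 - 1*6500 = -4459 - 6500 = -10959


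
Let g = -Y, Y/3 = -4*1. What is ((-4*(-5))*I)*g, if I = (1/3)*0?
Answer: 0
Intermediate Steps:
Y = -12 (Y = 3*(-4*1) = 3*(-4) = -12)
I = 0 (I = (1*(⅓))*0 = (⅓)*0 = 0)
g = 12 (g = -1*(-12) = 12)
((-4*(-5))*I)*g = (-4*(-5)*0)*12 = (20*0)*12 = 0*12 = 0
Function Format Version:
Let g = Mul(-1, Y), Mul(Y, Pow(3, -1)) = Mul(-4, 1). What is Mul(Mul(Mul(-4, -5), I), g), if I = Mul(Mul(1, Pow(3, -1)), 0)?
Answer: 0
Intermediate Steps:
Y = -12 (Y = Mul(3, Mul(-4, 1)) = Mul(3, -4) = -12)
I = 0 (I = Mul(Mul(1, Rational(1, 3)), 0) = Mul(Rational(1, 3), 0) = 0)
g = 12 (g = Mul(-1, -12) = 12)
Mul(Mul(Mul(-4, -5), I), g) = Mul(Mul(Mul(-4, -5), 0), 12) = Mul(Mul(20, 0), 12) = Mul(0, 12) = 0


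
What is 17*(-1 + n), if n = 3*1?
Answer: 34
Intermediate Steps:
n = 3
17*(-1 + n) = 17*(-1 + 3) = 17*2 = 34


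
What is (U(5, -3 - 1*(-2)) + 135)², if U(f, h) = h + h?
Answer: 17689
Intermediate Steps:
U(f, h) = 2*h
(U(5, -3 - 1*(-2)) + 135)² = (2*(-3 - 1*(-2)) + 135)² = (2*(-3 + 2) + 135)² = (2*(-1) + 135)² = (-2 + 135)² = 133² = 17689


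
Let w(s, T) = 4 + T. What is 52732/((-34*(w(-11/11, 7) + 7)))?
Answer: -13183/153 ≈ -86.163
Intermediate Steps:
52732/((-34*(w(-11/11, 7) + 7))) = 52732/((-34*((4 + 7) + 7))) = 52732/((-34*(11 + 7))) = 52732/((-34*18)) = 52732/(-612) = 52732*(-1/612) = -13183/153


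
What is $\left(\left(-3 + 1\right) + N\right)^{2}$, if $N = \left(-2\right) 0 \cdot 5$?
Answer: $4$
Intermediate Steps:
$N = 0$ ($N = 0 \cdot 5 = 0$)
$\left(\left(-3 + 1\right) + N\right)^{2} = \left(\left(-3 + 1\right) + 0\right)^{2} = \left(-2 + 0\right)^{2} = \left(-2\right)^{2} = 4$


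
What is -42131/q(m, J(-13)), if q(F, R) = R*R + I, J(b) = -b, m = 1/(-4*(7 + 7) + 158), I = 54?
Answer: -42131/223 ≈ -188.93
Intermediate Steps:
m = 1/102 (m = 1/(-4*14 + 158) = 1/(-56 + 158) = 1/102 ≈ 0.0098039)
q(F, R) = 54 + R**2 (q(F, R) = R*R + 54 = R**2 + 54 = 54 + R**2)
-42131/q(m, J(-13)) = -42131/(54 + (-1*(-13))**2) = -42131/(54 + 13**2) = -42131/(54 + 169) = -42131/223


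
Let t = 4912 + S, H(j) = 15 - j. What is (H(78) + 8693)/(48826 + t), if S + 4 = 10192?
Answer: 4315/31963 ≈ 0.13500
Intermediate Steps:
S = 10188 (S = -4 + 10192 = 10188)
t = 15100 (t = 4912 + 10188 = 15100)
(H(78) + 8693)/(48826 + t) = ((15 - 1*78) + 8693)/(48826 + 15100) = ((15 - 78) + 8693)/63926 = (-63 + 8693)*(1/63926) = 8630*(1/63926) = 4315/31963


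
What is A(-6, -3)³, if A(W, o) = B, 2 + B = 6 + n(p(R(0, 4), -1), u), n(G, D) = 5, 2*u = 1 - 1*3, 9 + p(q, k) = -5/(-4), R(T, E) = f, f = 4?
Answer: 729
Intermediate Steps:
R(T, E) = 4
p(q, k) = -31/4 (p(q, k) = -9 - 5/(-4) = -9 - 5*(-¼) = -9 + 5/4 = -31/4)
u = -1 (u = (1 - 1*3)/2 = (1 - 3)/2 = (½)*(-2) = -1)
B = 9 (B = -2 + (6 + 5) = -2 + 11 = 9)
A(W, o) = 9
A(-6, -3)³ = 9³ = 729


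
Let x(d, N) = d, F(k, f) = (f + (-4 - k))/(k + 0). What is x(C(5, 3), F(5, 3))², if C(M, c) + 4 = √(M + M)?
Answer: (4 - √10)² ≈ 0.70178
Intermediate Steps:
C(M, c) = -4 + √2*√M (C(M, c) = -4 + √(M + M) = -4 + √(2*M) = -4 + √2*√M)
F(k, f) = (-4 + f - k)/k
x(C(5, 3), F(5, 3))² = (-4 + √2*√5)² = (-4 + √10)²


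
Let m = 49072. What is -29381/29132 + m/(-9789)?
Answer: -1717176113/285173148 ≈ -6.0215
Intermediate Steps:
-29381/29132 + m/(-9789) = -29381/29132 + 49072/(-9789) = -29381*1/29132 + 49072*(-1/9789) = -29381/29132 - 49072/9789 = -1717176113/285173148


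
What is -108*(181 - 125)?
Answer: -6048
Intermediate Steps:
-108*(181 - 125) = -108*56 = -6048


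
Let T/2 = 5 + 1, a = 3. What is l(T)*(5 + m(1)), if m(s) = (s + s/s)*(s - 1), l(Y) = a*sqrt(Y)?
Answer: 30*sqrt(3) ≈ 51.962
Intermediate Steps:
T = 12 (T = 2*(5 + 1) = 2*6 = 12)
l(Y) = 3*sqrt(Y)
m(s) = (1 + s)*(-1 + s) (m(s) = (s + 1)*(-1 + s) = (1 + s)*(-1 + s))
l(T)*(5 + m(1)) = (3*sqrt(12))*(5 + (-1 + 1**2)) = (3*(2*sqrt(3)))*(5 + (-1 + 1)) = (6*sqrt(3))*(5 + 0) = (6*sqrt(3))*5 = 30*sqrt(3)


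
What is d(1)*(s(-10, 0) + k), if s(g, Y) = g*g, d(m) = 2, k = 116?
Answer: 432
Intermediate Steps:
s(g, Y) = g**2
d(1)*(s(-10, 0) + k) = 2*((-10)**2 + 116) = 2*(100 + 116) = 2*216 = 432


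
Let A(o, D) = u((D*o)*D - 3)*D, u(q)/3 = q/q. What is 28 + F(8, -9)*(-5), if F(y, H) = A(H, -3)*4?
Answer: 208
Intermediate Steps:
u(q) = 3 (u(q) = 3*(q/q) = 3*1 = 3)
A(o, D) = 3*D
F(y, H) = -36 (F(y, H) = (3*(-3))*4 = -9*4 = -36)
28 + F(8, -9)*(-5) = 28 - 36*(-5) = 28 + 180 = 208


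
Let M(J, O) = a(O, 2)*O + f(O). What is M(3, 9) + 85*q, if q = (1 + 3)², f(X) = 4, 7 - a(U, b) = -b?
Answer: 1445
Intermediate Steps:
a(U, b) = 7 + b (a(U, b) = 7 - (-1)*b = 7 + b)
M(J, O) = 4 + 9*O (M(J, O) = (7 + 2)*O + 4 = 9*O + 4 = 4 + 9*O)
q = 16 (q = 4² = 16)
M(3, 9) + 85*q = (4 + 9*9) + 85*16 = (4 + 81) + 1360 = 85 + 1360 = 1445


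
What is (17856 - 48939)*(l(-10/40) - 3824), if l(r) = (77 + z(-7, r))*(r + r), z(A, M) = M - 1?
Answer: 960309285/8 ≈ 1.2004e+8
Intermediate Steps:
z(A, M) = -1 + M
l(r) = 2*r*(76 + r) (l(r) = (77 + (-1 + r))*(r + r) = (76 + r)*(2*r) = 2*r*(76 + r))
(17856 - 48939)*(l(-10/40) - 3824) = (17856 - 48939)*(2*(-10/40)*(76 - 10/40) - 3824) = -31083*(2*(-10*1/40)*(76 - 10*1/40) - 3824) = -31083*(2*(-¼)*(76 - ¼) - 3824) = -31083*(2*(-¼)*(303/4) - 3824) = -31083*(-303/8 - 3824) = -31083*(-30895/8) = 960309285/8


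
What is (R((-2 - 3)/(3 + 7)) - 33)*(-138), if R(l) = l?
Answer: 4623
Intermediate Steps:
(R((-2 - 3)/(3 + 7)) - 33)*(-138) = ((-2 - 3)/(3 + 7) - 33)*(-138) = (-5/10 - 33)*(-138) = (-5*⅒ - 33)*(-138) = (-½ - 33)*(-138) = -67/2*(-138) = 4623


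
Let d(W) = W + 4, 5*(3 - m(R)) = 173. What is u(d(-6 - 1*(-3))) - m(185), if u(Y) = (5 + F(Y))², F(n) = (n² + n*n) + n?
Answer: 478/5 ≈ 95.600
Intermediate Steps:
m(R) = -158/5 (m(R) = 3 - ⅕*173 = 3 - 173/5 = -158/5)
d(W) = 4 + W
F(n) = n + 2*n² (F(n) = (n² + n²) + n = 2*n² + n = n + 2*n²)
u(Y) = (5 + Y*(1 + 2*Y))²
u(d(-6 - 1*(-3))) - m(185) = (5 + (4 + (-6 - 1*(-3)))*(1 + 2*(4 + (-6 - 1*(-3)))))² - 1*(-158/5) = (5 + (4 + (-6 + 3))*(1 + 2*(4 + (-6 + 3))))² + 158/5 = (5 + (4 - 3)*(1 + 2*(4 - 3)))² + 158/5 = (5 + 1*(1 + 2*1))² + 158/5 = (5 + 1*(1 + 2))² + 158/5 = (5 + 1*3)² + 158/5 = (5 + 3)² + 158/5 = 8² + 158/5 = 64 + 158/5 = 478/5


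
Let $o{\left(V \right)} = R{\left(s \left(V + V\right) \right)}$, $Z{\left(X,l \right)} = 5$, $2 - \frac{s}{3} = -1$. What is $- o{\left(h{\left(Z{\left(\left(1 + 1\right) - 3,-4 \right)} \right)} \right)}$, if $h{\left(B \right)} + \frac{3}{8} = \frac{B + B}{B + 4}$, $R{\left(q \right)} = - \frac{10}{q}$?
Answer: $\frac{40}{53} \approx 0.75472$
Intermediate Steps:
$s = 9$ ($s = 6 - -3 = 6 + 3 = 9$)
$h{\left(B \right)} = - \frac{3}{8} + \frac{2 B}{4 + B}$ ($h{\left(B \right)} = - \frac{3}{8} + \frac{B + B}{B + 4} = - \frac{3}{8} + \frac{2 B}{4 + B}$)
$o{\left(V \right)} = - \frac{5}{9 V}$ ($o{\left(V \right)} = - \frac{10}{9 \left(V + V\right)} = - \frac{10}{9 \cdot 2 V} = - \frac{10}{18 V} = - 10 \frac{1}{18 V} = - \frac{5}{9 V}$)
$- o{\left(h{\left(Z{\left(\left(1 + 1\right) - 3,-4 \right)} \right)} \right)} = - \frac{-5}{9 \frac{-12 + 13 \cdot 5}{8 \left(4 + 5\right)}} = - \frac{-5}{9 \frac{-12 + 65}{8 \cdot 9}} = - \frac{-5}{9 \cdot \frac{1}{8} \cdot \frac{1}{9} \cdot 53} = - \frac{-5}{9 \cdot \frac{53}{72}} = - \frac{\left(-5\right) 72}{9 \cdot 53} = \left(-1\right) \left(- \frac{40}{53}\right) = \frac{40}{53}$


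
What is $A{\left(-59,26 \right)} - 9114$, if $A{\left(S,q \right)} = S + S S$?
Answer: $-5692$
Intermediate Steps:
$A{\left(S,q \right)} = S + S^{2}$
$A{\left(-59,26 \right)} - 9114 = - 59 \left(1 - 59\right) - 9114 = \left(-59\right) \left(-58\right) - 9114 = 3422 - 9114 = -5692$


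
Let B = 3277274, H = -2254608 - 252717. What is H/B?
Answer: -2507325/3277274 ≈ -0.76506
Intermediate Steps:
H = -2507325
H/B = -2507325/3277274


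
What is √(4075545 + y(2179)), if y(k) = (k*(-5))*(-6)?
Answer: √4140915 ≈ 2034.9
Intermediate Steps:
y(k) = 30*k (y(k) = -5*k*(-6) = 30*k)
√(4075545 + y(2179)) = √(4075545 + 30*2179) = √(4075545 + 65370) = √4140915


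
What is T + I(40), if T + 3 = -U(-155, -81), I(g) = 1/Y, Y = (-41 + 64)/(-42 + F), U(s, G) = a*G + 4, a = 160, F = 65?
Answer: 12954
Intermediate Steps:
U(s, G) = 4 + 160*G (U(s, G) = 160*G + 4 = 4 + 160*G)
Y = 1 (Y = (-41 + 64)/(-42 + 65) = 23/23 = 23*(1/23) = 1)
I(g) = 1 (I(g) = 1/1 = 1)
T = 12953 (T = -3 - (4 + 160*(-81)) = -3 - (4 - 12960) = -3 - 1*(-12956) = -3 + 12956 = 12953)
T + I(40) = 12953 + 1 = 12954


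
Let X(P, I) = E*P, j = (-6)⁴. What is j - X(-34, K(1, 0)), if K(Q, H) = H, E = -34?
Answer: 140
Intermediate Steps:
j = 1296
X(P, I) = -34*P
j - X(-34, K(1, 0)) = 1296 - (-34)*(-34) = 1296 - 1*1156 = 1296 - 1156 = 140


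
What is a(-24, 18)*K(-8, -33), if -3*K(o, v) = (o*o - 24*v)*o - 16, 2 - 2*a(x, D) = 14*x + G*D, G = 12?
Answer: 139568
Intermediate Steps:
a(x, D) = 1 - 7*x - 6*D (a(x, D) = 1 - (14*x + 12*D)/2 = 1 - (12*D + 14*x)/2 = 1 + (-7*x - 6*D) = 1 - 7*x - 6*D)
K(o, v) = 16/3 - o*(o**2 - 24*v)/3 (K(o, v) = -((o*o - 24*v)*o - 16)/3 = -((o**2 - 24*v)*o - 16)/3 = -(o*(o**2 - 24*v) - 16)/3 = -(-16 + o*(o**2 - 24*v))/3 = 16/3 - o*(o**2 - 24*v)/3)
a(-24, 18)*K(-8, -33) = (1 - 7*(-24) - 6*18)*(16/3 - 1/3*(-8)**3 + 8*(-8)*(-33)) = (1 + 168 - 108)*(16/3 - 1/3*(-512) + 2112) = 61*(16/3 + 512/3 + 2112) = 61*2288 = 139568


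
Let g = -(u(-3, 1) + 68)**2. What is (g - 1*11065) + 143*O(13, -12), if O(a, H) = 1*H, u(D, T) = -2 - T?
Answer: -17006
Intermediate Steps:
O(a, H) = H
g = -4225 (g = -((-2 - 1*1) + 68)**2 = -((-2 - 1) + 68)**2 = -(-3 + 68)**2 = -1*65**2 = -1*4225 = -4225)
(g - 1*11065) + 143*O(13, -12) = (-4225 - 1*11065) + 143*(-12) = (-4225 - 11065) - 1716 = -15290 - 1716 = -17006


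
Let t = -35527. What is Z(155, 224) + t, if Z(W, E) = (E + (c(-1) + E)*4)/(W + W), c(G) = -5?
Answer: -1101227/31 ≈ -35523.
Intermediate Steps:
Z(W, E) = (-20 + 5*E)/(2*W) (Z(W, E) = (E + (-5 + E)*4)/(W + W) = (E + (-20 + 4*E))/((2*W)) = (-20 + 5*E)*(1/(2*W)) = (-20 + 5*E)/(2*W))
Z(155, 224) + t = (5/2)*(-4 + 224)/155 - 35527 = (5/2)*(1/155)*220 - 35527 = 110/31 - 35527 = -1101227/31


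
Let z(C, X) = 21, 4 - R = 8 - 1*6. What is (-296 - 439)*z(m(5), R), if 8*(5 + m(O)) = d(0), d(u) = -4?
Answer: -15435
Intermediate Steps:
m(O) = -11/2 (m(O) = -5 + (1/8)*(-4) = -5 - 1/2 = -11/2)
R = 2 (R = 4 - (8 - 1*6) = 4 - (8 - 6) = 4 - 1*2 = 4 - 2 = 2)
(-296 - 439)*z(m(5), R) = (-296 - 439)*21 = -735*21 = -15435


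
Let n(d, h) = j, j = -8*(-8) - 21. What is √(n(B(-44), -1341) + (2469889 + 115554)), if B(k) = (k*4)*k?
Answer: √2585486 ≈ 1607.9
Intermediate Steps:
B(k) = 4*k² (B(k) = (4*k)*k = 4*k²)
j = 43 (j = 64 - 21 = 43)
n(d, h) = 43
√(n(B(-44), -1341) + (2469889 + 115554)) = √(43 + (2469889 + 115554)) = √(43 + 2585443) = √2585486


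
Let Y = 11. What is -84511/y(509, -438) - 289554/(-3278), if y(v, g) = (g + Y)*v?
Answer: 4514968720/50889311 ≈ 88.721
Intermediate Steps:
y(v, g) = v*(11 + g) (y(v, g) = (g + 11)*v = (11 + g)*v = v*(11 + g))
-84511/y(509, -438) - 289554/(-3278) = -84511*1/(509*(11 - 438)) - 289554/(-3278) = -84511/(509*(-427)) - 289554*(-1/3278) = -84511/(-217343) + 144777/1639 = -84511*(-1/217343) + 144777/1639 = 12073/31049 + 144777/1639 = 4514968720/50889311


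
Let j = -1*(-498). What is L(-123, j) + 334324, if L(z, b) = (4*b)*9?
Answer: 352252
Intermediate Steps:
j = 498
L(z, b) = 36*b
L(-123, j) + 334324 = 36*498 + 334324 = 17928 + 334324 = 352252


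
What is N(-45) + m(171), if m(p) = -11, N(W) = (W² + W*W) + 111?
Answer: 4150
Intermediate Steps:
N(W) = 111 + 2*W² (N(W) = (W² + W²) + 111 = 2*W² + 111 = 111 + 2*W²)
N(-45) + m(171) = (111 + 2*(-45)²) - 11 = (111 + 2*2025) - 11 = (111 + 4050) - 11 = 4161 - 11 = 4150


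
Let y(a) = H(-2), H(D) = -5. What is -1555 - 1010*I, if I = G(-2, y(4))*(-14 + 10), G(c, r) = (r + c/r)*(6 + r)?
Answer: -20139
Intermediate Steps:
y(a) = -5
G(c, r) = (6 + r)*(r + c/r)
I = 92/5 (I = (-2 + (-5)² + 6*(-5) + 6*(-2)/(-5))*(-14 + 10) = (-2 + 25 - 30 + 6*(-2)*(-⅕))*(-4) = (-2 + 25 - 30 + 12/5)*(-4) = -23/5*(-4) = 92/5 ≈ 18.400)
-1555 - 1010*I = -1555 - 1010*92/5 = -1555 - 18584 = -20139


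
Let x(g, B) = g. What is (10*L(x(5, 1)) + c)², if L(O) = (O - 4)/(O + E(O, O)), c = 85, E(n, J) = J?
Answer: 7396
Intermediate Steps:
L(O) = (-4 + O)/(2*O) (L(O) = (O - 4)/(O + O) = (-4 + O)/((2*O)) = (-4 + O)*(1/(2*O)) = (-4 + O)/(2*O))
(10*L(x(5, 1)) + c)² = (10*((½)*(-4 + 5)/5) + 85)² = (10*((½)*(⅕)*1) + 85)² = (10*(⅒) + 85)² = (1 + 85)² = 86² = 7396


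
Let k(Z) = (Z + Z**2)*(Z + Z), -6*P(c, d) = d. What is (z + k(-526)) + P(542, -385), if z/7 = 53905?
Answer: -1740794405/6 ≈ -2.9013e+8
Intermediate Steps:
P(c, d) = -d/6
z = 377335 (z = 7*53905 = 377335)
k(Z) = 2*Z*(Z + Z**2) (k(Z) = (Z + Z**2)*(2*Z) = 2*Z*(Z + Z**2))
(z + k(-526)) + P(542, -385) = (377335 + 2*(-526)**2*(1 - 526)) - 1/6*(-385) = (377335 + 2*276676*(-525)) + 385/6 = (377335 - 290509800) + 385/6 = -290132465 + 385/6 = -1740794405/6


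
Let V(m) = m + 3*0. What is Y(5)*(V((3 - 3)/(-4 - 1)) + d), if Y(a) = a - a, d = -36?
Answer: 0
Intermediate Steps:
V(m) = m (V(m) = m + 0 = m)
Y(a) = 0
Y(5)*(V((3 - 3)/(-4 - 1)) + d) = 0*((3 - 3)/(-4 - 1) - 36) = 0*(0/(-5) - 36) = 0*(0*(-⅕) - 36) = 0*(0 - 36) = 0*(-36) = 0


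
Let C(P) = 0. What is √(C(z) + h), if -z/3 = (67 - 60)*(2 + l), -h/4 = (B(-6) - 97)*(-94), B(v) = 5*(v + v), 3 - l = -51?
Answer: 2*I*√14758 ≈ 242.97*I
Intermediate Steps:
l = 54 (l = 3 - 1*(-51) = 3 + 51 = 54)
B(v) = 10*v (B(v) = 5*(2*v) = 10*v)
h = -59032 (h = -4*(10*(-6) - 97)*(-94) = -4*(-60 - 97)*(-94) = -(-628)*(-94) = -4*14758 = -59032)
z = -1176 (z = -3*(67 - 60)*(2 + 54) = -21*56 = -3*392 = -1176)
√(C(z) + h) = √(0 - 59032) = √(-59032) = 2*I*√14758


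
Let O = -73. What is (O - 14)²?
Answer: 7569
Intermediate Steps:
(O - 14)² = (-73 - 14)² = (-87)² = 7569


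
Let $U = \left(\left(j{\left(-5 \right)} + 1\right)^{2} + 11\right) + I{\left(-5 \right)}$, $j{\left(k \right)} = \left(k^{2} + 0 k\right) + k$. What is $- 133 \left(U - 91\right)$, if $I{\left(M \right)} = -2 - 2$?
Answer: $-47481$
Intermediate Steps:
$j{\left(k \right)} = k + k^{2}$ ($j{\left(k \right)} = \left(k^{2} + 0\right) + k = k^{2} + k = k + k^{2}$)
$I{\left(M \right)} = -4$
$U = 448$ ($U = \left(\left(- 5 \left(1 - 5\right) + 1\right)^{2} + 11\right) - 4 = \left(\left(\left(-5\right) \left(-4\right) + 1\right)^{2} + 11\right) - 4 = \left(\left(20 + 1\right)^{2} + 11\right) - 4 = \left(21^{2} + 11\right) - 4 = \left(441 + 11\right) - 4 = 452 - 4 = 448$)
$- 133 \left(U - 91\right) = - 133 \left(448 - 91\right) = \left(-133\right) 357 = -47481$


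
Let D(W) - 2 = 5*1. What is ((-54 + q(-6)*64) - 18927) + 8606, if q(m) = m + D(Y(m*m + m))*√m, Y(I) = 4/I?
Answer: -10759 + 448*I*√6 ≈ -10759.0 + 1097.4*I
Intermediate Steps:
D(W) = 7 (D(W) = 2 + 5*1 = 2 + 5 = 7)
q(m) = m + 7*√m
((-54 + q(-6)*64) - 18927) + 8606 = ((-54 + (-6 + 7*√(-6))*64) - 18927) + 8606 = ((-54 + (-6 + 7*(I*√6))*64) - 18927) + 8606 = ((-54 + (-6 + 7*I*√6)*64) - 18927) + 8606 = ((-54 + (-384 + 448*I*√6)) - 18927) + 8606 = ((-438 + 448*I*√6) - 18927) + 8606 = (-19365 + 448*I*√6) + 8606 = -10759 + 448*I*√6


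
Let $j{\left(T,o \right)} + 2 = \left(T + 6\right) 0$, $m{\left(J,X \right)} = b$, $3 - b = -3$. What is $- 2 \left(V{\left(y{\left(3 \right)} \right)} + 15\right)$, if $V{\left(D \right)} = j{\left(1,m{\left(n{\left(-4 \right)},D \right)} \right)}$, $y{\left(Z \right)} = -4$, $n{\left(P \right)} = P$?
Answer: $-26$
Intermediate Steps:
$b = 6$ ($b = 3 - -3 = 3 + 3 = 6$)
$m{\left(J,X \right)} = 6$
$j{\left(T,o \right)} = -2$ ($j{\left(T,o \right)} = -2 + \left(T + 6\right) 0 = -2 + \left(6 + T\right) 0 = -2 + 0 = -2$)
$V{\left(D \right)} = -2$
$- 2 \left(V{\left(y{\left(3 \right)} \right)} + 15\right) = - 2 \left(-2 + 15\right) = \left(-2\right) 13 = -26$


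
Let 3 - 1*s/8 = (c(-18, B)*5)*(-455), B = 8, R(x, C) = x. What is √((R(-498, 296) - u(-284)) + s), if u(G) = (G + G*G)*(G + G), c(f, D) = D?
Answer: √45796422 ≈ 6767.3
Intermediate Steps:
u(G) = 2*G*(G + G²) (u(G) = (G + G²)*(2*G) = 2*G*(G + G²))
s = 145624 (s = 24 - 8*8*5*(-455) = 24 - 320*(-455) = 24 - 8*(-18200) = 24 + 145600 = 145624)
√((R(-498, 296) - u(-284)) + s) = √((-498 - 2*(-284)²*(1 - 284)) + 145624) = √((-498 - 2*80656*(-283)) + 145624) = √((-498 - 1*(-45651296)) + 145624) = √((-498 + 45651296) + 145624) = √(45650798 + 145624) = √45796422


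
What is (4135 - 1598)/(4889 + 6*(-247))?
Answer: 2537/3407 ≈ 0.74464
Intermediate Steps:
(4135 - 1598)/(4889 + 6*(-247)) = 2537/(4889 - 1482) = 2537/3407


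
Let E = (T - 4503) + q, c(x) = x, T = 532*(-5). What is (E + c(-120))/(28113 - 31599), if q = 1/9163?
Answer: 33367064/15971109 ≈ 2.0892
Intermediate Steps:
T = -2660
q = 1/9163 ≈ 0.00010913
E = -65634568/9163 (E = (-2660 - 4503) + 1/9163 = -7163 + 1/9163 = -65634568/9163 ≈ -7163.0)
(E + c(-120))/(28113 - 31599) = (-65634568/9163 - 120)/(28113 - 31599) = -66734128/9163/(-3486) = -66734128/9163*(-1/3486) = 33367064/15971109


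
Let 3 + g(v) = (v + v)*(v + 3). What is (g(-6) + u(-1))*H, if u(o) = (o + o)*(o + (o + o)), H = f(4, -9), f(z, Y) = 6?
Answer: 234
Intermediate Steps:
g(v) = -3 + 2*v*(3 + v) (g(v) = -3 + (v + v)*(v + 3) = -3 + (2*v)*(3 + v) = -3 + 2*v*(3 + v))
H = 6
u(o) = 6*o² (u(o) = (2*o)*(o + 2*o) = (2*o)*(3*o) = 6*o²)
(g(-6) + u(-1))*H = ((-3 + 2*(-6)² + 6*(-6)) + 6*(-1)²)*6 = ((-3 + 2*36 - 36) + 6*1)*6 = ((-3 + 72 - 36) + 6)*6 = (33 + 6)*6 = 39*6 = 234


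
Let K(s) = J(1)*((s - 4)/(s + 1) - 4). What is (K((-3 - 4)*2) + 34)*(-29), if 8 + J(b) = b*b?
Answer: -19720/13 ≈ -1516.9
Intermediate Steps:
J(b) = -8 + b² (J(b) = -8 + b*b = -8 + b²)
K(s) = 28 - 7*(-4 + s)/(1 + s) (K(s) = (-8 + 1²)*((s - 4)/(s + 1) - 4) = (-8 + 1)*((-4 + s)/(1 + s) - 4) = -7*((-4 + s)/(1 + s) - 4) = -7*(-4 + (-4 + s)/(1 + s)) = 28 - 7*(-4 + s)/(1 + s))
(K((-3 - 4)*2) + 34)*(-29) = (7*(8 + 3*((-3 - 4)*2))/(1 + (-3 - 4)*2) + 34)*(-29) = (7*(8 + 3*(-7*2))/(1 - 7*2) + 34)*(-29) = (7*(8 + 3*(-14))/(1 - 14) + 34)*(-29) = (7*(8 - 42)/(-13) + 34)*(-29) = (7*(-1/13)*(-34) + 34)*(-29) = (238/13 + 34)*(-29) = (680/13)*(-29) = -19720/13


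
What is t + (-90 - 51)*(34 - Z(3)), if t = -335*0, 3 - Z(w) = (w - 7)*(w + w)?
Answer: -987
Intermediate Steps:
Z(w) = 3 - 2*w*(-7 + w) (Z(w) = 3 - (w - 7)*(w + w) = 3 - (-7 + w)*2*w = 3 - 2*w*(-7 + w))
t = 0
t + (-90 - 51)*(34 - Z(3)) = 0 + (-90 - 51)*(34 - (3 - 2*3**2 + 14*3)) = 0 - 141*(34 - (3 - 2*9 + 42)) = 0 - 141*(34 - (3 - 18 + 42)) = 0 - 141*(34 - 1*27) = 0 - 141*(34 - 27) = 0 - 141*7 = 0 - 987 = -987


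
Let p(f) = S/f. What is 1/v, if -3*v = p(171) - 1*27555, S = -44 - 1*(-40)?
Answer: 513/4711909 ≈ 0.00010887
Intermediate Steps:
S = -4 (S = -44 + 40 = -4)
p(f) = -4/f
v = 4711909/513 (v = -(-4/171 - 1*27555)/3 = -(-4*1/171 - 27555)/3 = -(-4/171 - 27555)/3 = -1/3*(-4711909/171) = 4711909/513 ≈ 9185.0)
1/v = 1/(4711909/513) = 513/4711909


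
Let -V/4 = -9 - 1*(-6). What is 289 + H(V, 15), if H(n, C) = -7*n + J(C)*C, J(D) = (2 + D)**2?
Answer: 4540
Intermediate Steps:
V = 12 (V = -4*(-9 - 1*(-6)) = -4*(-9 + 6) = -4*(-3) = 12)
H(n, C) = -7*n + C*(2 + C)**2 (H(n, C) = -7*n + (2 + C)**2*C = -7*n + C*(2 + C)**2)
289 + H(V, 15) = 289 + (-7*12 + 15*(2 + 15)**2) = 289 + (-84 + 15*17**2) = 289 + (-84 + 15*289) = 289 + (-84 + 4335) = 289 + 4251 = 4540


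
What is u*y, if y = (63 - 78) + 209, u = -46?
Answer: -8924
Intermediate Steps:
y = 194 (y = -15 + 209 = 194)
u*y = -46*194 = -8924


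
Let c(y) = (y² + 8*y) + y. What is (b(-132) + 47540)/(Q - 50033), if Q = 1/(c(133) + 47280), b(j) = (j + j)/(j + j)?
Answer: -3145597806/3310483477 ≈ -0.95019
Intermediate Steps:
c(y) = y² + 9*y
b(j) = 1 (b(j) = (2*j)/((2*j)) = (2*j)*(1/(2*j)) = 1)
Q = 1/66166 (Q = 1/(133*(9 + 133) + 47280) = 1/(133*142 + 47280) = 1/(18886 + 47280) = 1/66166 ≈ 1.5114e-5)
(b(-132) + 47540)/(Q - 50033) = (1 + 47540)/(1/66166 - 50033) = 47541/(-3310483477/66166) = 47541*(-66166/3310483477) = -3145597806/3310483477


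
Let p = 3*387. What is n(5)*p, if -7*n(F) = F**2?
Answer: -29025/7 ≈ -4146.4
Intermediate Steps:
n(F) = -F**2/7
p = 1161
n(5)*p = -1/7*5**2*1161 = -1/7*25*1161 = -25/7*1161 = -29025/7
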